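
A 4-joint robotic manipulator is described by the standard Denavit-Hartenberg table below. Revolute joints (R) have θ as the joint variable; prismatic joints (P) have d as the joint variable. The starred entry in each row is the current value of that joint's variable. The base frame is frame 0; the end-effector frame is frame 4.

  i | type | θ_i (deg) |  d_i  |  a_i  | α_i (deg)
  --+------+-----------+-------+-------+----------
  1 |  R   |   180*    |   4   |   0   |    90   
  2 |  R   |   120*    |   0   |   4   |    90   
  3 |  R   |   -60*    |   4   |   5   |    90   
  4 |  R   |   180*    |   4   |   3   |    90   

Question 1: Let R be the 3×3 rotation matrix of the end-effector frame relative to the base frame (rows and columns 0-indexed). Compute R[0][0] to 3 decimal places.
End-effector x-axis (col 0 of R) = (-0.2500,0.8660,-0.4330)
R[0][0] = -0.2500

-0.250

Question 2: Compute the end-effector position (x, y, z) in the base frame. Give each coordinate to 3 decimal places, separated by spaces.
-2.696 -3.732 7.330

after link 1: o_1 = (0.0000, 0.0000, 4.0000)
after link 2: o_2 = (2.0000, -0.0000, 7.4641)
after link 3: o_3 = (-0.2141, -4.3301, 11.6292)
after link 4: o_4 = (-2.6962, -3.7321, 7.3301)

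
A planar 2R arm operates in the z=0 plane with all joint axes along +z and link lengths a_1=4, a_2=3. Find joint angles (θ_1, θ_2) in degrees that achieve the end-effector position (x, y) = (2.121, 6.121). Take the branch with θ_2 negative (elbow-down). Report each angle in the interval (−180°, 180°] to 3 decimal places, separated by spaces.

90.009 -45.018

cos θ_2 = (41.9653−4²−3²)/(2·4·3) = 0.7069; θ_2 = -45.0178° (elbow-down)
β = atan2(6.1210,2.1210) = 70.8882°; ψ = atan2(-2.1220,6.1207) = -19.1210°
θ_1 = β − ψ = 90.0092°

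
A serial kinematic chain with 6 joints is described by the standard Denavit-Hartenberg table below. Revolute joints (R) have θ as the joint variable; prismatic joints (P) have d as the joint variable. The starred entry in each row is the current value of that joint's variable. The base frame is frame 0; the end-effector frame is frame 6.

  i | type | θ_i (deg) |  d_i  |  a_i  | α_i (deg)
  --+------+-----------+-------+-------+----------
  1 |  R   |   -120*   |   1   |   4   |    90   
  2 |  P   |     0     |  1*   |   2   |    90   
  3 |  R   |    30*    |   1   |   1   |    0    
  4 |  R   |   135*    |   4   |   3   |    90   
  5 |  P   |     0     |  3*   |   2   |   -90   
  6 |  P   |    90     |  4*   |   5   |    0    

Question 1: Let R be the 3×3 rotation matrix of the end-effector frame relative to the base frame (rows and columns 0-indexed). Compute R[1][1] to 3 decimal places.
End-effector y-axis (col 1 of R) = (-0.2588,-0.9659,-0.0000)
R[1][1] = -0.9659

-0.966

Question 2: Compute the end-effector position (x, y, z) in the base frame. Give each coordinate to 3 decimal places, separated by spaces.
after link 1: o_1 = (-2.0000, -3.4641, 1.0000)
after link 2: o_2 = (-3.8660, -4.6962, 1.0000)
after link 3: o_3 = (-4.7321, -5.1962, 0.0000)
after link 4: o_4 = (-3.9556, -2.2984, -4.0000)
after link 5: o_5 = (-6.3357, 0.4099, -4.0000)
after link 6: o_6 = (-1.5061, -0.8842, -8.0000)

-1.506 -0.884 -8.000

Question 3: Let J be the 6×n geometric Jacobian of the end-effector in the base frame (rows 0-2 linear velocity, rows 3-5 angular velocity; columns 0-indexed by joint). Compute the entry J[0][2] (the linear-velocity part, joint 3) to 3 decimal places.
axis z_2 = (-0.0000,0.0000,-1.0000); lever o_n−o_2 = (2.3599,3.8120,-9.0000)
cross product → J_v[:, 2] = (3.8120,-2.3599,-0.0000)
J_ω[:, 2] = z_2
entry J[0][2] = 3.8120

3.812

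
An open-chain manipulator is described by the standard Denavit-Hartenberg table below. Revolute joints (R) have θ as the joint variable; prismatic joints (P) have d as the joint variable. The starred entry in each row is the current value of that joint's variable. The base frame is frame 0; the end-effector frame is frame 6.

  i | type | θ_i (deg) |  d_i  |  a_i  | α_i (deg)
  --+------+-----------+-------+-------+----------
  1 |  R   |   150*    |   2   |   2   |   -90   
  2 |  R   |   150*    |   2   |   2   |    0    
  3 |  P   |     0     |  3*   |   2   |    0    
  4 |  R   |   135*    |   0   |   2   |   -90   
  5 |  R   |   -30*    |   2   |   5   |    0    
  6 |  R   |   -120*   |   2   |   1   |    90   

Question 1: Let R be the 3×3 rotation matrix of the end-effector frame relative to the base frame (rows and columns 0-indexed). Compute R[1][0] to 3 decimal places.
-0.545

End-effector x-axis (col 0 of R) = (-0.0559,-0.5451,-0.8365)
R[1][0] = -0.5451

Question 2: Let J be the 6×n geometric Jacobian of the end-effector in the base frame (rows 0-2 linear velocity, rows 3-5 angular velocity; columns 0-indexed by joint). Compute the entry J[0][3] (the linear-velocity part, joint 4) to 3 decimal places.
axis z_3 = (-0.5000,-0.8660,0.0000); lever o_n−o_3 = (-6.0708,0.0409,4.2426)
cross product → J_v[:, 3] = (-3.6742,2.1213,-5.2779)
J_ω[:, 3] = z_3
entry J[0][3] = -3.6742

-3.674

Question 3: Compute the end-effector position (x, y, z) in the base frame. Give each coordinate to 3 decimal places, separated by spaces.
-7.303 -5.021 4.243

after link 1: o_1 = (-1.7321, 1.0000, 2.0000)
after link 2: o_2 = (-1.2321, -1.5981, 1.0000)
after link 3: o_3 = (-1.2321, -5.0622, 0.0000)
after link 4: o_4 = (-1.6803, -4.8034, 1.9319)
after link 5: o_5 = (-5.5739, -5.4421, 5.5968)
after link 6: o_6 = (-7.3029, -5.0213, 4.2426)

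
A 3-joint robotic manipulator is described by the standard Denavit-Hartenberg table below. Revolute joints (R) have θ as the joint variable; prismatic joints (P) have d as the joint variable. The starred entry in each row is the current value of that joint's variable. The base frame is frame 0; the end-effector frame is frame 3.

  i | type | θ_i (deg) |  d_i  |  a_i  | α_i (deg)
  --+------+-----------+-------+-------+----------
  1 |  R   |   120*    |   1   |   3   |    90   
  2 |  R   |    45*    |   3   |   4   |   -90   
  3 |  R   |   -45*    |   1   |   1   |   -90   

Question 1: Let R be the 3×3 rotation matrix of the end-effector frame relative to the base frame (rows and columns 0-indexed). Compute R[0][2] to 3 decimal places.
End-effector z-axis (col 2 of R) = (-0.8624,0.0795,0.5000)
R[0][2] = -0.8624

-0.862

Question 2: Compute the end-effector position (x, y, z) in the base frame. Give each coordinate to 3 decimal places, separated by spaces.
after link 1: o_1 = (-1.5000, 2.5981, 1.0000)
after link 2: o_2 = (-0.3161, 6.5476, 3.8284)
after link 3: o_3 = (0.3998, 6.7218, 5.0355)

0.400 6.722 5.036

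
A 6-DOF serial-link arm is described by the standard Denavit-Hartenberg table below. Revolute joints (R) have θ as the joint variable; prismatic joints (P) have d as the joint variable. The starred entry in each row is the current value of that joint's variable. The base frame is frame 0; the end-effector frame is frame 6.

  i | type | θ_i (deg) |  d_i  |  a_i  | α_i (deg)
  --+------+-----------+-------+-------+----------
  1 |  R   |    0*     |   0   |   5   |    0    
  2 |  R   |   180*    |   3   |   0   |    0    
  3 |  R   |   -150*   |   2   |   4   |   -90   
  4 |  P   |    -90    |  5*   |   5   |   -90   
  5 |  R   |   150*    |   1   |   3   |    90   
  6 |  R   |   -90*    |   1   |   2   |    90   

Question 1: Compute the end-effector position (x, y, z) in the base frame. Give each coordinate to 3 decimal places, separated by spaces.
6.281 3.781 7.902

after link 1: o_1 = (5.0000, 0.0000, 0.0000)
after link 2: o_2 = (5.0000, 0.0000, 3.0000)
after link 3: o_3 = (8.4641, 2.0000, 5.0000)
after link 4: o_4 = (5.9641, 6.3301, 10.0000)
after link 5: o_5 = (7.5801, 5.5311, 7.4019)
after link 6: o_6 = (6.2811, 3.7811, 7.9019)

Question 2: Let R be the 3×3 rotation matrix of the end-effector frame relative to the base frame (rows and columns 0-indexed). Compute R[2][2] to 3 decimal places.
End-effector z-axis (col 2 of R) = (-0.2500,0.4330,0.8660)
R[2][2] = 0.8660

0.866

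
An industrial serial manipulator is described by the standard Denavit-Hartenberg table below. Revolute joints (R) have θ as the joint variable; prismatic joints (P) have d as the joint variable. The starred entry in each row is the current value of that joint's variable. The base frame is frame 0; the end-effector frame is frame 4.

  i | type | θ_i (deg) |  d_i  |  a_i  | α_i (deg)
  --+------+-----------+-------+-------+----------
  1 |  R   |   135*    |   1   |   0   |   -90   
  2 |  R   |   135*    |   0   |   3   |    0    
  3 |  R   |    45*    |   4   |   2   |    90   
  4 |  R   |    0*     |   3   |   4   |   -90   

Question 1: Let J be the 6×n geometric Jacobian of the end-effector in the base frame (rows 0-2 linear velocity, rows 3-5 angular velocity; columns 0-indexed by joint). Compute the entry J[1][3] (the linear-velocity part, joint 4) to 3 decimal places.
-2.828

axis z_3 = (-0.0000,0.0000,-1.0000); lever o_n−o_3 = (2.8284,-2.8284,-3.0000)
cross product → J_v[:, 3] = (-2.8284,-2.8284,0.0000)
J_ω[:, 3] = z_3
entry J[1][3] = -2.8284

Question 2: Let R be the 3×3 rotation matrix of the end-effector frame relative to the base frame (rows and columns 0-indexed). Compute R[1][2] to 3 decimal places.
-0.707

End-effector z-axis (col 2 of R) = (-0.7071,-0.7071,0.0000)
R[1][2] = -0.7071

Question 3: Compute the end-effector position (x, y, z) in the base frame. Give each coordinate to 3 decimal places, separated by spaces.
2.914 -8.571 -4.121

after link 1: o_1 = (0.0000, 0.0000, 1.0000)
after link 2: o_2 = (1.5000, -1.5000, -1.1213)
after link 3: o_3 = (0.0858, -5.7426, -1.1213)
after link 4: o_4 = (2.9142, -8.5711, -4.1213)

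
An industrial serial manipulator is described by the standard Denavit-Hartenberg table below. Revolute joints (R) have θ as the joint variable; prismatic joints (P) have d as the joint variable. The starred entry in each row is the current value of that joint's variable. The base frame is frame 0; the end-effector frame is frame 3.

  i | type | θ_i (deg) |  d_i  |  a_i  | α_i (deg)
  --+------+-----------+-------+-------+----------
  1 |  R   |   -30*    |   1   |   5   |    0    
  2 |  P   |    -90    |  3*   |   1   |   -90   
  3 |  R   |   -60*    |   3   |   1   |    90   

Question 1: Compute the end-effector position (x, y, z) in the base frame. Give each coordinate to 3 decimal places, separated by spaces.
6.178 -5.299 4.866

after link 1: o_1 = (4.3301, -2.5000, 1.0000)
after link 2: o_2 = (3.8301, -3.3660, 4.0000)
after link 3: o_3 = (6.1782, -5.2990, 4.8660)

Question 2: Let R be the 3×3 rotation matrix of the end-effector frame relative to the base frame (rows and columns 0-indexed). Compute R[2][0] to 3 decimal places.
End-effector x-axis (col 0 of R) = (-0.2500,-0.4330,0.8660)
R[2][0] = 0.8660

0.866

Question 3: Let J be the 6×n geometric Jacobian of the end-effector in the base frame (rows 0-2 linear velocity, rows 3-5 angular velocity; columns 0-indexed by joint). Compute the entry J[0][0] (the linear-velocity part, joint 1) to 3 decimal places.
5.299

axis z_0 = ẑ; lever o_n−o_0 = (6.1782,-5.2990,4.8660)
cross product → J_v[:, 0] = (5.2990,6.1782,-0.0000)
J_ω[:, 0] = z_0
entry J[0][0] = 5.2990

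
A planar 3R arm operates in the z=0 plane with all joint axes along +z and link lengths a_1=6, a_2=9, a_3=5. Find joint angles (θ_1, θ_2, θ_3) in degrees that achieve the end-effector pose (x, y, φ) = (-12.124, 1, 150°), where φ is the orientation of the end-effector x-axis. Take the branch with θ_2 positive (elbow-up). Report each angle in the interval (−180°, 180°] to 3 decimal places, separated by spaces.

111.784 120.003 -81.788

wrist centre = target − a_3·(cos φ, sin φ) = (-7.7939, -1.5000)
cos θ_2 = (62.9945−6²−9²)/(2·6·9) = -0.5001; θ_2 = 120.0034° (elbow-up)
β = atan2(-1.5000,-7.7939) = -169.1061°; ψ = atan2(7.7940,1.4995) = 79.1095°
θ_1 = β − ψ = -248.2156°
θ_3 = φ − θ_1 − θ_2 = -81.7878° (wrapped to (-180°,180°])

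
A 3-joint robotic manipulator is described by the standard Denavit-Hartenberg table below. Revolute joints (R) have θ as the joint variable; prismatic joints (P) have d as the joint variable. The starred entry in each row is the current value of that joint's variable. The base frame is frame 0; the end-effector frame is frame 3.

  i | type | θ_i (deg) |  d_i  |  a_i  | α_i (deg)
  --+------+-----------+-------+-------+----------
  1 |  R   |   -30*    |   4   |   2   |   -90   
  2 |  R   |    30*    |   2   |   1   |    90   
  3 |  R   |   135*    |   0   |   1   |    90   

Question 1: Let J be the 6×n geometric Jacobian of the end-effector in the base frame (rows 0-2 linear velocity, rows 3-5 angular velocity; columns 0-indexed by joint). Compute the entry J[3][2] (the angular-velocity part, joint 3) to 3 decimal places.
axis z_2 = (0.4330,-0.2500,0.8660); lever o_n−o_2 = (-0.1768,0.9186,0.3536)
cross product → J_v[:, 2] = (-0.8839,-0.3062,0.3536)
J_ω[:, 2] = z_2
entry J[3][2] = 0.4330

0.433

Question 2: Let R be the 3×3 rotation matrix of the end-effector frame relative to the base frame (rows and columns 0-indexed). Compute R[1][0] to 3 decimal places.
0.919

End-effector x-axis (col 0 of R) = (-0.1768,0.9186,0.3536)
R[1][0] = 0.9186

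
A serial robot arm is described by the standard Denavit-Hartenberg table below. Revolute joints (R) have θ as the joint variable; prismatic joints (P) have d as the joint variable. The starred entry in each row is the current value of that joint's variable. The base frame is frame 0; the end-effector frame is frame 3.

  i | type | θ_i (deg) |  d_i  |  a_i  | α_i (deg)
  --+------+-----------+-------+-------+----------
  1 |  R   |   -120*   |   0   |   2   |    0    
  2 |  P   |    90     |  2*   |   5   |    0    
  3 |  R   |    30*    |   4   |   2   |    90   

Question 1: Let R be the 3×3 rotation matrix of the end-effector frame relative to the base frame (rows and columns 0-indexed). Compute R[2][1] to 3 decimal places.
1.000

End-effector y-axis (col 1 of R) = (-0.0000,0.0000,1.0000)
R[2][1] = 1.0000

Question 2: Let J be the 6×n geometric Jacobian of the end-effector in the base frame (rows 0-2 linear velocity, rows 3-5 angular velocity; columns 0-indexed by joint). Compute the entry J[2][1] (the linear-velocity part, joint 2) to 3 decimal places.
prismatic axis z_1 = (0.0000,0.0000,1.0000)
J_v[:, 1] = z_1; J_ω[:, 1] = (0,0,0)
entry J[2][1] = 1.0000

1.000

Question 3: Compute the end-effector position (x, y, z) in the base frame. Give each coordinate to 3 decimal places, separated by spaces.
after link 1: o_1 = (-1.0000, -1.7321, 0.0000)
after link 2: o_2 = (3.3301, -4.2321, 2.0000)
after link 3: o_3 = (5.3301, -4.2321, 6.0000)

5.330 -4.232 6.000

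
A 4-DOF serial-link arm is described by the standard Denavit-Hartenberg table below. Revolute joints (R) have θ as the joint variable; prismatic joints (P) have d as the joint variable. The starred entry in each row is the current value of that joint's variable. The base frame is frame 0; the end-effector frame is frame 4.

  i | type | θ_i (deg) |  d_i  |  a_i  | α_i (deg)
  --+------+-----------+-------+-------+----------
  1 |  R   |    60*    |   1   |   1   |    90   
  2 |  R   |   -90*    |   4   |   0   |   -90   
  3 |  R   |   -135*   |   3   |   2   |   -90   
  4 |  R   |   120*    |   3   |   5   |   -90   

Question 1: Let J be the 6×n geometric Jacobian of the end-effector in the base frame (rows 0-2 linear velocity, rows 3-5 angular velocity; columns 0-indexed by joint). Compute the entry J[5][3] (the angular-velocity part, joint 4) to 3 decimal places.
-0.707

axis z_3 = (0.6124,-0.3536,-0.7071); lever o_n−o_3 = (-1.8589,-3.9268,-3.8891)
cross product → J_v[:, 3] = (-1.4017,3.6960,-3.0619)
J_ω[:, 3] = z_3
entry J[5][3] = -0.7071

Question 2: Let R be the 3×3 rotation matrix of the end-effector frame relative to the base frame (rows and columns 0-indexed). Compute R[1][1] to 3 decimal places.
0.354

End-effector y-axis (col 1 of R) = (-0.6124,0.3536,0.7071)
R[1][1] = 0.3536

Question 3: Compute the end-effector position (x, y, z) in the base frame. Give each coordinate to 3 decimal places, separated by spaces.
4.830 -3.170 -1.475

after link 1: o_1 = (0.5000, 0.8660, 1.0000)
after link 2: o_2 = (3.9641, -1.1340, 1.0000)
after link 3: o_3 = (6.6888, 0.7570, 2.4142)
after link 4: o_4 = (4.8300, -3.1698, -1.4749)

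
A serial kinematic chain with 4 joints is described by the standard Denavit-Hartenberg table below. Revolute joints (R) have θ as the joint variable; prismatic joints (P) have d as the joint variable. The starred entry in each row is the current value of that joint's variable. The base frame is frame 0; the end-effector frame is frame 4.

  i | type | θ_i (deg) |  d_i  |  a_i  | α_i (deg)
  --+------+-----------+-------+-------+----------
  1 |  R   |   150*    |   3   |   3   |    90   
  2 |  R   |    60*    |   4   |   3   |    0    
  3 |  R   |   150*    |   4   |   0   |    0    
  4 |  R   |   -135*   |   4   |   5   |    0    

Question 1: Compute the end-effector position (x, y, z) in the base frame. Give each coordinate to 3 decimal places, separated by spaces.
0.982 13.289 10.428

after link 1: o_1 = (-2.5981, 1.5000, 3.0000)
after link 2: o_2 = (-1.8971, 5.7141, 5.5981)
after link 3: o_3 = (0.1029, 9.1782, 5.5981)
after link 4: o_4 = (0.9822, 13.2894, 10.4277)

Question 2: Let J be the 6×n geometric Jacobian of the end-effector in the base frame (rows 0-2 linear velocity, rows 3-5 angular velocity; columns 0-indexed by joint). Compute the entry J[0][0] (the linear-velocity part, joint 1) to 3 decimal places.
-13.289

axis z_0 = ẑ; lever o_n−o_0 = (0.9822,13.2894,10.4277)
cross product → J_v[:, 0] = (-13.2894,0.9822,0.0000)
J_ω[:, 0] = z_0
entry J[0][0] = -13.2894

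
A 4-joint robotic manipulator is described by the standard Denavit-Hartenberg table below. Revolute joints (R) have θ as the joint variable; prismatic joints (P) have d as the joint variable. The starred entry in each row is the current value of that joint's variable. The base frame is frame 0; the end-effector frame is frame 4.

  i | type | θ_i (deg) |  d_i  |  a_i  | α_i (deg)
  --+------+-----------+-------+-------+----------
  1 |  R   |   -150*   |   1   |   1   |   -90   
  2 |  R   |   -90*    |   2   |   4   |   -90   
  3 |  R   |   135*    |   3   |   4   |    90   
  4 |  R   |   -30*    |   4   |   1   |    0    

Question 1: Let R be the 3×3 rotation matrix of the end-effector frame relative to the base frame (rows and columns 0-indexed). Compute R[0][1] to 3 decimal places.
-0.927

End-effector y-axis (col 1 of R) = (-0.9268,-0.1268,-0.3536)
R[0][1] = -0.9268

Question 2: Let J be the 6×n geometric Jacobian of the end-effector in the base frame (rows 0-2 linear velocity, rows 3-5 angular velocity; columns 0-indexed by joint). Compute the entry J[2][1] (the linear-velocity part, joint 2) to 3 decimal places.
-2.500

axis z_1 = (0.5000,-0.8660,0.0000); lever o_n−o_1 = (-4.2997,2.4473,3.3876)
cross product → J_v[:, 1] = (-2.9338,-1.6938,-2.5000)
J_ω[:, 1] = z_1
entry J[2][1] = -2.5000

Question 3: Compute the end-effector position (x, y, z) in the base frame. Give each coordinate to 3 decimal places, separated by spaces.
-5.166 1.947 4.388

after link 1: o_1 = (-0.8660, -0.5000, 1.0000)
after link 2: o_2 = (0.1340, -2.2321, 5.0000)
after link 3: o_3 = (-3.8783, -1.2826, 2.1716)
after link 4: o_4 = (-5.1657, 1.9473, 4.3876)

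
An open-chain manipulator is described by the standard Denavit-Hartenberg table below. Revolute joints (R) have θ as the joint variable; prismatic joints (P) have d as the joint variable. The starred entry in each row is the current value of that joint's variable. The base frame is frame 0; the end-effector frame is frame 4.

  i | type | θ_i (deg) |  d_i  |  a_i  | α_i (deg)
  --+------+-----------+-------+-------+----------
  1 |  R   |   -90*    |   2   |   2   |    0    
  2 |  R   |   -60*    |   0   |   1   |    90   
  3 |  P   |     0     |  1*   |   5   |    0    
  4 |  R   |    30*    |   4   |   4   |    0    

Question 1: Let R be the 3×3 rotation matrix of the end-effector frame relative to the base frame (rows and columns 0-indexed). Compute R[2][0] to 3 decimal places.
End-effector x-axis (col 0 of R) = (-0.7500,-0.4330,0.5000)
R[2][0] = 0.5000

0.500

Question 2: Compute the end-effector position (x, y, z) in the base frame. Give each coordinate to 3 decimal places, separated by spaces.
-10.696 -2.402 4.000

after link 1: o_1 = (0.0000, -2.0000, 2.0000)
after link 2: o_2 = (-0.8660, -2.5000, 2.0000)
after link 3: o_3 = (-5.6962, -4.1340, 2.0000)
after link 4: o_4 = (-10.6962, -2.4019, 4.0000)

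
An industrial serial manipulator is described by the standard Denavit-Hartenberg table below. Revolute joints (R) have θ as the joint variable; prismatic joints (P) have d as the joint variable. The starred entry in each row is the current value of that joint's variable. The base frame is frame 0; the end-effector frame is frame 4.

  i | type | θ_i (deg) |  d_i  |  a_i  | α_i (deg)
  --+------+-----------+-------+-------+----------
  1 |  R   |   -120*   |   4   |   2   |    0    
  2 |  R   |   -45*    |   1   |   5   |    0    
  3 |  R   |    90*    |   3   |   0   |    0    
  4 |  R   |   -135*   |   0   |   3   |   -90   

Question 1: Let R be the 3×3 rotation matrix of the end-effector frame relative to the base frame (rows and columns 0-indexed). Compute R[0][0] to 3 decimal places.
-0.866

End-effector x-axis (col 0 of R) = (-0.8660,0.5000,0.0000)
R[0][0] = -0.8660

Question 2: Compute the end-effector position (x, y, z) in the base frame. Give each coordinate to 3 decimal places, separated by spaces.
-8.428 -1.526 8.000

after link 1: o_1 = (-1.0000, -1.7321, 4.0000)
after link 2: o_2 = (-5.8296, -3.0261, 5.0000)
after link 3: o_3 = (-5.8296, -3.0261, 8.0000)
after link 4: o_4 = (-8.4277, -1.5261, 8.0000)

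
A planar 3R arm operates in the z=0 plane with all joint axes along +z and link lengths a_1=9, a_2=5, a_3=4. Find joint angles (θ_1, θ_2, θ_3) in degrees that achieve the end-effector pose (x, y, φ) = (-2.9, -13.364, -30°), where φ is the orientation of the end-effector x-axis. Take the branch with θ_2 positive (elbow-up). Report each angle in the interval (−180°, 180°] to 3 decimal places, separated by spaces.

-135.000 44.998 60.002

wrist centre = target − a_3·(cos φ, sin φ) = (-6.3641, -11.3640)
cos θ_2 = (169.6423−9²−5²)/(2·9·5) = 0.7071; θ_2 = 44.9976° (elbow-up)
β = atan2(-11.3640,-6.3641) = -119.2498°; ψ = atan2(3.5354,12.5357) = 15.7498°
θ_1 = β − ψ = -134.9996°
θ_3 = φ − θ_1 − θ_2 = 60.0021° (wrapped to (-180°,180°])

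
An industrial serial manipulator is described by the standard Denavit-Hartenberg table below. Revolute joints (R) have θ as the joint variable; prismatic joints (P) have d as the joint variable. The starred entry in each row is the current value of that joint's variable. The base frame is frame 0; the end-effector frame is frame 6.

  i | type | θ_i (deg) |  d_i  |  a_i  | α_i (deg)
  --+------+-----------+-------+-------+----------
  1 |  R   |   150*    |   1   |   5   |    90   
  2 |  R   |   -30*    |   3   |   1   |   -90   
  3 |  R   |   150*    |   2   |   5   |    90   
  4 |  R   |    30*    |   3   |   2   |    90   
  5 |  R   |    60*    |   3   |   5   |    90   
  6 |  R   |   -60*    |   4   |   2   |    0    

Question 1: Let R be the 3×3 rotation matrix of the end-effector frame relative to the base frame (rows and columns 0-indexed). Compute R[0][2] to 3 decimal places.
End-effector z-axis (col 2 of R) = (0.5161,-0.2310,0.8248)
R[0][2] = 0.5161

0.516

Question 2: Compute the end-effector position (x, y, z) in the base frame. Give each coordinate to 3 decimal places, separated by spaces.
after link 1: o_1 = (-4.3301, 2.5000, 1.0000)
after link 2: o_2 = (-3.5801, 5.5311, 0.5000)
after link 3: o_3 = (-2.4486, 1.9910, 4.3971)
after link 4: o_4 = (-4.6136, -0.7590, 5.2631)
after link 5: o_5 = (-6.0644, -6.3675, 4.6002)
after link 6: o_6 = (-5.6304, -6.9662, 9.0107)

-5.630 -6.966 9.011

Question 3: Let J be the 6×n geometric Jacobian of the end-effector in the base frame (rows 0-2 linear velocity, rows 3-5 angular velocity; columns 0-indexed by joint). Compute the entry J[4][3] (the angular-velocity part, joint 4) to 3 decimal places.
axis z_3 = (-0.8080,-0.5335,-0.2500); lever o_n−o_3 = (-3.1818,-8.9572,4.6136)
cross product → J_v[:, 3] = (-4.7006,4.5233,5.5401)
J_ω[:, 3] = z_3
entry J[4][3] = -0.5335

-0.533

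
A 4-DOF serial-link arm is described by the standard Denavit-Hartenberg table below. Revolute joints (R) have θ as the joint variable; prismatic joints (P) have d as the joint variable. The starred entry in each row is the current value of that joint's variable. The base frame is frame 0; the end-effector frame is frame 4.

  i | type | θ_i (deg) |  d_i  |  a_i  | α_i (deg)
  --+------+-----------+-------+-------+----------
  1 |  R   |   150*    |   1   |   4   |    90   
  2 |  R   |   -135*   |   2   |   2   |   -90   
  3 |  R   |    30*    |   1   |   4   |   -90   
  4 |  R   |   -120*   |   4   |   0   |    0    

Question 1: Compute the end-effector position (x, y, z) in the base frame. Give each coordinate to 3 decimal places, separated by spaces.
after link 1: o_1 = (-3.4641, 2.0000, 1.0000)
after link 2: o_2 = (-1.2394, 3.0249, -0.4142)
after link 3: o_3 = (-0.7304, 0.4217, -3.5708)
after link 4: o_4 = (-3.6872, -1.8712, -2.1566)

-3.687 -1.871 -2.157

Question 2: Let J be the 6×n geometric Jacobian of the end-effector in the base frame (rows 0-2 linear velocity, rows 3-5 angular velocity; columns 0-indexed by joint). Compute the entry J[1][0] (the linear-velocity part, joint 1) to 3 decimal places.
-3.687

axis z_0 = ẑ; lever o_n−o_0 = (-3.6872,-1.8712,-2.1566)
cross product → J_v[:, 0] = (1.8712,-3.6872,0.0000)
J_ω[:, 0] = z_0
entry J[1][0] = -3.6872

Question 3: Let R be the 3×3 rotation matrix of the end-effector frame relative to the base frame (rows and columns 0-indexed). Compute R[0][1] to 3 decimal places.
End-effector y-axis (col 1 of R) = (-0.0634,-0.4634,-0.8839)
R[0][1] = -0.0634

-0.063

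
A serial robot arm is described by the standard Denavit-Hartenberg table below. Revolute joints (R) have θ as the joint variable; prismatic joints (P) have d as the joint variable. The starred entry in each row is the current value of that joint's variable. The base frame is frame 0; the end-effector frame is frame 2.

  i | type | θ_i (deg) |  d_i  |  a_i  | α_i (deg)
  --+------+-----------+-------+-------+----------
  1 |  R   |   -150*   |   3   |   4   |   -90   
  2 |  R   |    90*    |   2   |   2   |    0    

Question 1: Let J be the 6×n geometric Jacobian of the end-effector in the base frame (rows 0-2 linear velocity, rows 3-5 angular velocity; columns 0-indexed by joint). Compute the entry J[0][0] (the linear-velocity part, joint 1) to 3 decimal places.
axis z_0 = ẑ; lever o_n−o_0 = (-2.4641,-3.7321,1.0000)
cross product → J_v[:, 0] = (3.7321,-2.4641,0.0000)
J_ω[:, 0] = z_0
entry J[0][0] = 3.7321

3.732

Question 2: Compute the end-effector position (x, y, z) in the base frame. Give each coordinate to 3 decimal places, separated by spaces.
after link 1: o_1 = (-3.4641, -2.0000, 3.0000)
after link 2: o_2 = (-2.4641, -3.7321, 1.0000)

-2.464 -3.732 1.000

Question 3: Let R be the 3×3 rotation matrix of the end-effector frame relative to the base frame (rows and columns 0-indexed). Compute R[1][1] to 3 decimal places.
0.500

End-effector y-axis (col 1 of R) = (0.8660,0.5000,-0.0000)
R[1][1] = 0.5000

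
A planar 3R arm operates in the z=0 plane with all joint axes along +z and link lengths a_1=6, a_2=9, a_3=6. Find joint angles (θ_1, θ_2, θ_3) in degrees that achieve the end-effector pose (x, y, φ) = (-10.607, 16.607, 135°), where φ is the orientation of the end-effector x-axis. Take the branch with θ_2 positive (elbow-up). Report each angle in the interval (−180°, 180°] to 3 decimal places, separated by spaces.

90.008 44.989 0.004

wrist centre = target − a_3·(cos φ, sin φ) = (-6.3644, 12.3644)
cos θ_2 = (193.3825−6²−9²)/(2·6·9) = 0.7072; θ_2 = 44.9888° (elbow-up)
β = atan2(12.3644,-6.3644) = 117.2364°; ψ = atan2(6.3627,12.3652) = 27.2288°
θ_1 = β − ψ = 90.0076°
θ_3 = φ − θ_1 − θ_2 = 0.0036° (wrapped to (-180°,180°])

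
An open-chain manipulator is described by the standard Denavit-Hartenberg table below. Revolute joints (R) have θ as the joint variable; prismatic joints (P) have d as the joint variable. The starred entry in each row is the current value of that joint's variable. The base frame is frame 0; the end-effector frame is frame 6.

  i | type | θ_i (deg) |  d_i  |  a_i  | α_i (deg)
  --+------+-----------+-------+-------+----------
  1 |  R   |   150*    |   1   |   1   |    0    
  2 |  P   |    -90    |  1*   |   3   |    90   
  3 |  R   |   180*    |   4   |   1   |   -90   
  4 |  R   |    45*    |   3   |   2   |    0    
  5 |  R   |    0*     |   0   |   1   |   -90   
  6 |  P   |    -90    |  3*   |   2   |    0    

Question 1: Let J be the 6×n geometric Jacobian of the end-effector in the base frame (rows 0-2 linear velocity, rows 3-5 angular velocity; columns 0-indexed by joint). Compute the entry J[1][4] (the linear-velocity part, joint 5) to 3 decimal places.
1.742

axis z_4 = (0.0000,-0.0000,-1.0000); lever o_n−o_4 = (-1.7424,2.6390,-2.0000)
cross product → J_v[:, 4] = (2.6390,1.7424,-0.0000)
J_ω[:, 4] = z_4
entry J[1][4] = 1.7424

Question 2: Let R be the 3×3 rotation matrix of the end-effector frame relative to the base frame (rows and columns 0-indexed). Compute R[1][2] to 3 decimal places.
End-effector z-axis (col 2 of R) = (-0.2588,0.9659,-0.0000)
R[1][2] = 0.9659

0.966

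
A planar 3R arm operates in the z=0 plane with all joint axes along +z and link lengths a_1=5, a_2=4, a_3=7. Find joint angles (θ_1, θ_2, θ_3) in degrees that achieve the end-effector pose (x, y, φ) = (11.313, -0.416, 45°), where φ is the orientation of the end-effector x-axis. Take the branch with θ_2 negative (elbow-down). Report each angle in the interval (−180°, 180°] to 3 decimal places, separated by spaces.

-20.272 -45.004 110.276

wrist centre = target − a_3·(cos φ, sin φ) = (6.3633, -5.3657)
cos θ_2 = (69.2822−5²−4²)/(2·5·4) = 0.7071; θ_2 = -45.0041° (elbow-down)
β = atan2(-5.3657,6.3633) = -40.1389°; ψ = atan2(-2.8286,7.8282) = -19.8667°
θ_1 = β − ψ = -20.2722°
θ_3 = φ − θ_1 − θ_2 = 110.2764° (wrapped to (-180°,180°])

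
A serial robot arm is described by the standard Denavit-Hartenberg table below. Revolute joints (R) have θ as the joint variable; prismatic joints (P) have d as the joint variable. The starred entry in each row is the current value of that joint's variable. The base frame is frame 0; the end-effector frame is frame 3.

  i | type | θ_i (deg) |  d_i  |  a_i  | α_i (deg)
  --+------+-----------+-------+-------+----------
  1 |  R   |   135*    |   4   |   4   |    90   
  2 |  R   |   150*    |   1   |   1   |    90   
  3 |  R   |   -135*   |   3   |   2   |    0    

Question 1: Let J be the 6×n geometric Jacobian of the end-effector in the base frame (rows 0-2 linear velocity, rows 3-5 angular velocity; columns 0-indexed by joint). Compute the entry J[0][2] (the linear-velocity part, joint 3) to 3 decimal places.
axis z_2 = (-0.3536,0.3536,0.8660); lever o_n−o_2 = (-2.9267,0.9267,1.8910)
cross product → J_v[:, 2] = (-0.1340,-1.8660,0.7071)
J_ω[:, 2] = z_2
entry J[0][2] = -0.1340

-0.134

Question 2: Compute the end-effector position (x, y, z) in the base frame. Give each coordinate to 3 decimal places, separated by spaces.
after link 1: o_1 = (-2.8284, 2.8284, 4.0000)
after link 2: o_2 = (-1.5089, 2.9232, 4.5000)
after link 3: o_3 = (-4.4356, 3.8498, 6.3910)

-4.436 3.850 6.391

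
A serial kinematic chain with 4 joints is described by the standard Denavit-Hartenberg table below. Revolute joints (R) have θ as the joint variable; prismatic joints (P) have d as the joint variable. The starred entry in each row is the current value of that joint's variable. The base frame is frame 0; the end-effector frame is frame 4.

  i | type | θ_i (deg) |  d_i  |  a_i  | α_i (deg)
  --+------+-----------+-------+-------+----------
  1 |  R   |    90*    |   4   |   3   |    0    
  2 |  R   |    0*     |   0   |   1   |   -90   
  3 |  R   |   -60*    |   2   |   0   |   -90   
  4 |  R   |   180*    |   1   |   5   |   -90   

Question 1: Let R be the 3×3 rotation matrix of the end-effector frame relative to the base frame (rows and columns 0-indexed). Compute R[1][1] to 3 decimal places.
-0.866

End-effector y-axis (col 1 of R) = (-0.0000,-0.8660,0.5000)
R[1][1] = -0.8660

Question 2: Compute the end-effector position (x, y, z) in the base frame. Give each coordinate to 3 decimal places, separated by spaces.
after link 1: o_1 = (0.0000, 3.0000, 4.0000)
after link 2: o_2 = (0.0000, 4.0000, 4.0000)
after link 3: o_3 = (-2.0000, 4.0000, 4.0000)
after link 4: o_4 = (-2.0000, 2.3660, -0.8301)

-2.000 2.366 -0.830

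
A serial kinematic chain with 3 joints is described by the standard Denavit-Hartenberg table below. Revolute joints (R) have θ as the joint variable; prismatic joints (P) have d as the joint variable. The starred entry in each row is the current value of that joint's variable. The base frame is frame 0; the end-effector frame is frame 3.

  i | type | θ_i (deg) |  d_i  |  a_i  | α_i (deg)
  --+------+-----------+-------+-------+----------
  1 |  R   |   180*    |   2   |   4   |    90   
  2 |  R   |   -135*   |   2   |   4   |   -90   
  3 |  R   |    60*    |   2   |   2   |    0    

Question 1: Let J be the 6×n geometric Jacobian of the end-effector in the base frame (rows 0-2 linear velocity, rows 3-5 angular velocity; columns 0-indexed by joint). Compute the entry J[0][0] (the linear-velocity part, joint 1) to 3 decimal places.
axis z_0 = ẑ; lever o_n−o_0 = (-1.8787,0.2679,-2.9497)
cross product → J_v[:, 0] = (-0.2679,-1.8787,0.0000)
J_ω[:, 0] = z_0
entry J[0][0] = -0.2679

-0.268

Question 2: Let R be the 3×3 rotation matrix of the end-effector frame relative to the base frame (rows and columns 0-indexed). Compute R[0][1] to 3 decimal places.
End-effector y-axis (col 1 of R) = (-0.6124,-0.5000,0.6124)
R[0][1] = -0.6124

-0.612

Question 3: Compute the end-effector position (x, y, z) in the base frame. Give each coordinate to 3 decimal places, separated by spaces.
after link 1: o_1 = (-4.0000, 0.0000, 2.0000)
after link 2: o_2 = (-1.1716, 2.0000, -0.8284)
after link 3: o_3 = (-1.8787, 0.2679, -2.9497)

-1.879 0.268 -2.950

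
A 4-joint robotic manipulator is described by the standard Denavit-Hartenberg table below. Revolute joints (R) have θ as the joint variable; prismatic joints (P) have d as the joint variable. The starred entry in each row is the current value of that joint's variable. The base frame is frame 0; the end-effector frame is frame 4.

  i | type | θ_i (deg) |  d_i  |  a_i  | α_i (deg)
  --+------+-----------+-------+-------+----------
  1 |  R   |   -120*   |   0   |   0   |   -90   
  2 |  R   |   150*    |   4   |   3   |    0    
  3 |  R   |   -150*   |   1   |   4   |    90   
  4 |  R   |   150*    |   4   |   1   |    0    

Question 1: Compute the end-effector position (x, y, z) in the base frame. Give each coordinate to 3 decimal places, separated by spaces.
after link 1: o_1 = (0.0000, 0.0000, 0.0000)
after link 2: o_2 = (4.7631, 0.2500, -1.5000)
after link 3: o_3 = (3.6292, -3.7141, -1.5000)
after link 4: o_4 = (4.4952, -3.2141, 2.5000)

4.495 -3.214 2.500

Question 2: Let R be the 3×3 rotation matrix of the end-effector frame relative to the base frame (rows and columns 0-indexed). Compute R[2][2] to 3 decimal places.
End-effector z-axis (col 2 of R) = (-0.0000,-0.0000,1.0000)
R[2][2] = 1.0000

1.000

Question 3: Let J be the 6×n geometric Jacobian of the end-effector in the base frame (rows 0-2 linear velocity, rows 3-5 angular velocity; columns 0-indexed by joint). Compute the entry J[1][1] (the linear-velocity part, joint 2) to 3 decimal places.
-2.165

axis z_1 = (0.8660,-0.5000,0.0000); lever o_n−o_1 = (4.4952,-3.2141,2.5000)
cross product → J_v[:, 1] = (-1.2500,-2.1651,-0.5359)
J_ω[:, 1] = z_1
entry J[1][1] = -2.1651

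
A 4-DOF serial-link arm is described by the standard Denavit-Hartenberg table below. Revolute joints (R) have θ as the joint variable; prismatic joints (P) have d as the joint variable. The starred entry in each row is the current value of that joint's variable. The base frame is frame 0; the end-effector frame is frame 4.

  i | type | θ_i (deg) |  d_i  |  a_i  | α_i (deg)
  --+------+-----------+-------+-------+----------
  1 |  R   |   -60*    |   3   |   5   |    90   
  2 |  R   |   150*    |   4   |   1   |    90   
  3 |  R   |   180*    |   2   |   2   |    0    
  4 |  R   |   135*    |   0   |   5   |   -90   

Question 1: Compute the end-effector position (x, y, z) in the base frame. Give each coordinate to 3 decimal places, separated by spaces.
1.500 -3.527 6.000

after link 1: o_1 = (2.5000, -4.3301, 3.0000)
after link 2: o_2 = (-1.3971, -5.5801, 3.5000)
after link 3: o_3 = (-0.0311, -7.9462, 4.2321)
after link 4: o_4 = (1.4998, -3.5267, 5.9998)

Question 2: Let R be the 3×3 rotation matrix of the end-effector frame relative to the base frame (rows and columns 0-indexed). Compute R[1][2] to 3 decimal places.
0.177

End-effector z-axis (col 2 of R) = (-0.9186,0.1768,0.3536)
R[1][2] = 0.1768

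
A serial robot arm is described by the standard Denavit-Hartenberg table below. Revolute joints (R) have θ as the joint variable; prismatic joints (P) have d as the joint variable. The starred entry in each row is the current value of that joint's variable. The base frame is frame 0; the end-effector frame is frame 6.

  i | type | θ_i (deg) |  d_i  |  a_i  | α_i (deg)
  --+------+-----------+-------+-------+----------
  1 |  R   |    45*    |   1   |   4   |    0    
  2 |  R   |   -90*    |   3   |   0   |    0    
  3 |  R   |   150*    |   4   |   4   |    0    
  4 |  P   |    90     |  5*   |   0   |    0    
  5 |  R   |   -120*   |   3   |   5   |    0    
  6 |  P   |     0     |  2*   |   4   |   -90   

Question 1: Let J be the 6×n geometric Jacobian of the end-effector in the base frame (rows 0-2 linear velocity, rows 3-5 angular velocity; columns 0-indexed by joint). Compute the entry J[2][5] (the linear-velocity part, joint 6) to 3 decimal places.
prismatic axis z_5 = (0.0000,0.0000,1.0000)
J_v[:, 5] = z_5; J_ω[:, 5] = (0,0,0)
entry J[2][5] = 1.0000

1.000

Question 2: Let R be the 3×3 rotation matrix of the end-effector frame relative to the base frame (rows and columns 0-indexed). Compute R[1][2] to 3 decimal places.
0.259

End-effector z-axis (col 2 of R) = (-0.9659,0.2588,0.0000)
R[1][2] = 0.2588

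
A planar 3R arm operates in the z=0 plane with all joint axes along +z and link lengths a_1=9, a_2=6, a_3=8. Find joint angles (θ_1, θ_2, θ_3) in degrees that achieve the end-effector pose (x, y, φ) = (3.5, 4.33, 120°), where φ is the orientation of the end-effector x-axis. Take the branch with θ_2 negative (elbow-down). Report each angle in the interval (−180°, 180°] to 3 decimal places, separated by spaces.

21.786 -120.000 -141.786

wrist centre = target − a_3·(cos φ, sin φ) = (7.5000, -2.5982)
cos θ_2 = (63.0007−9²−6²)/(2·9·6) = -0.5000; θ_2 = -119.9996° (elbow-down)
β = atan2(-2.5982,7.5000) = -19.1075°; ψ = atan2(-5.1962,6.0000) = -40.8933°
θ_1 = β − ψ = 21.7859°
θ_3 = φ − θ_1 − θ_2 = -141.7863° (wrapped to (-180°,180°])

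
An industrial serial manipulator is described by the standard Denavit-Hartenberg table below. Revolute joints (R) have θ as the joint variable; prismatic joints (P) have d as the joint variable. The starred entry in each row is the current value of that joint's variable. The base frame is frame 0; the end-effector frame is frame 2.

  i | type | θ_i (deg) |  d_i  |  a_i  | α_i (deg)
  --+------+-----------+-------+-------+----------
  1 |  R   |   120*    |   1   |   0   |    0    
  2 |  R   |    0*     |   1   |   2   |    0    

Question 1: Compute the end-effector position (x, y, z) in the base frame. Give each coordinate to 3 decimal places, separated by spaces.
after link 1: o_1 = (0.0000, 0.0000, 1.0000)
after link 2: o_2 = (-1.0000, 1.7321, 2.0000)

-1.000 1.732 2.000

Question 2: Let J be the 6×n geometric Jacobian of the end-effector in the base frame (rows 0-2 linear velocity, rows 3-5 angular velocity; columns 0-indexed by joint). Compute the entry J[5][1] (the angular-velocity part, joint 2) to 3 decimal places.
axis z_1 = (0.0000,0.0000,1.0000); lever o_n−o_1 = (-1.0000,1.7321,1.0000)
cross product → J_v[:, 1] = (-1.7321,-1.0000,0.0000)
J_ω[:, 1] = z_1
entry J[5][1] = 1.0000

1.000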